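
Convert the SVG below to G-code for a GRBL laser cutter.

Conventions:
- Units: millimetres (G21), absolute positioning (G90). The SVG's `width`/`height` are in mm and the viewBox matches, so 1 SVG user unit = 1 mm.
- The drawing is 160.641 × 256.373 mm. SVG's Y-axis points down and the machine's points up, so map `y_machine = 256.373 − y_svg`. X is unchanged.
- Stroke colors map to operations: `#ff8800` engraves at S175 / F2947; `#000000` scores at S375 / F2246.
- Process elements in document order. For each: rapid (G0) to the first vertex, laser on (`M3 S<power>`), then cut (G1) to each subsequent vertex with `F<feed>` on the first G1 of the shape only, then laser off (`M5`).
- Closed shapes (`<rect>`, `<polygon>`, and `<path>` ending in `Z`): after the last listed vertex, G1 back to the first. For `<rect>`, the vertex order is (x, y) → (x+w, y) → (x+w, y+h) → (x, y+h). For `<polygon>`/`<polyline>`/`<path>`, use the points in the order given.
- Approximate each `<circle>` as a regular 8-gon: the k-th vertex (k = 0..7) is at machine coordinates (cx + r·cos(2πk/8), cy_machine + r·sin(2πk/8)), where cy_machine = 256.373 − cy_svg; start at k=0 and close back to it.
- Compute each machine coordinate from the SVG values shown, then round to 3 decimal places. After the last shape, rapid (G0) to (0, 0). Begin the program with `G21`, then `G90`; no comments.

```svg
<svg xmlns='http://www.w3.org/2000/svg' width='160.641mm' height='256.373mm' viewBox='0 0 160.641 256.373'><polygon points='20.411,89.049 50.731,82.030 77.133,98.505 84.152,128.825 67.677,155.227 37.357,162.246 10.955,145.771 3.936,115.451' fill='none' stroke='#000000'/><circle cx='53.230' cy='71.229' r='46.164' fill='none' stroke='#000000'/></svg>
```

G21
G90
G0 X20.411 Y167.324
M3 S375
G1 X50.731 Y174.343 F2246
G1 X77.133 Y157.868
G1 X84.152 Y127.548
G1 X67.677 Y101.146
G1 X37.357 Y94.127
G1 X10.955 Y110.602
G1 X3.936 Y140.922
G1 X20.411 Y167.324
M5
G0 X99.394 Y185.144
M3 S375
G1 X85.873 Y217.787 F2246
G1 X53.230 Y231.308
G1 X20.587 Y217.787
G1 X7.066 Y185.144
G1 X20.587 Y152.501
G1 X53.230 Y138.980
G1 X85.873 Y152.501
G1 X99.394 Y185.144
M5
G0 X0.000 Y0.000

Since the viewBox matches the mm dimensions, user units are millimetres directly. The only transform is the Y-flip y_m = 256.373 − y_svg.

Shape 1 is a regular polygon drawn with `<polygon>`. Its stroke #000000 means score at S375, F2246. After flipping Y the toolpath is (20.411,167.324) → (50.731,174.343) → (77.133,157.868) → (84.152,127.548) → (67.677,101.146) → (37.357,94.127) → (10.955,110.602) → (3.936,140.922) → (20.411,167.324), returning to the start.

Shape 2 is a circle drawn with `<circle>`. Its stroke #000000 means score at S375, F2246. After flipping Y the toolpath is (99.394,185.144) → (85.873,217.787) → (53.230,231.308) → (20.587,217.787) → (7.066,185.144) → (20.587,152.501) → (53.230,138.980) → (85.873,152.501) → (99.394,185.144), returning to the start.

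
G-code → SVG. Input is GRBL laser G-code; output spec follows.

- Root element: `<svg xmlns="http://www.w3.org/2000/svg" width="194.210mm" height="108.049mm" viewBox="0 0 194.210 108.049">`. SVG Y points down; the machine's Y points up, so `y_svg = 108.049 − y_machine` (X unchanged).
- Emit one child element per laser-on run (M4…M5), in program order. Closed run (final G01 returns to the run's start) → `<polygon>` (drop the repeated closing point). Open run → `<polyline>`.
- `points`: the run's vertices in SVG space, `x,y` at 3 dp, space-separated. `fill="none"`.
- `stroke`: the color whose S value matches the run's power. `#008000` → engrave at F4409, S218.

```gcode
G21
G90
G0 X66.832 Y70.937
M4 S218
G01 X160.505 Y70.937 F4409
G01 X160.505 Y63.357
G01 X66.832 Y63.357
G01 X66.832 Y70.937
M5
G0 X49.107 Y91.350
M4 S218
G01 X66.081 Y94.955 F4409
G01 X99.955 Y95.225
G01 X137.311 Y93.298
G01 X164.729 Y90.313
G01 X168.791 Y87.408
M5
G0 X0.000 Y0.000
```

<svg xmlns="http://www.w3.org/2000/svg" width="194.210mm" height="108.049mm" viewBox="0 0 194.210 108.049">
  <polygon points="66.832,37.112 160.505,37.112 160.505,44.692 66.832,44.692" fill="none" stroke="#008000"/>
  <polyline points="49.107,16.699 66.081,13.094 99.955,12.824 137.311,14.751 164.729,17.736 168.791,20.641" fill="none" stroke="#008000"/>
</svg>

Each laser-on run becomes one SVG element. Flip Y back into SVG space with y_svg = 108.049 − y_machine. Every run uses S218, so all elements get stroke `#008000` (engrave).

Run 1: The run returns to its start, so emit a `<polygon>` with points (Y-flipped): 66.832,37.112 160.505,37.112 160.505,44.692 66.832,44.692.

Run 2: The run is open, so emit a `<polyline>` with points (Y-flipped): 49.107,16.699 66.081,13.094 99.955,12.824 137.311,14.751 164.729,17.736 168.791,20.641.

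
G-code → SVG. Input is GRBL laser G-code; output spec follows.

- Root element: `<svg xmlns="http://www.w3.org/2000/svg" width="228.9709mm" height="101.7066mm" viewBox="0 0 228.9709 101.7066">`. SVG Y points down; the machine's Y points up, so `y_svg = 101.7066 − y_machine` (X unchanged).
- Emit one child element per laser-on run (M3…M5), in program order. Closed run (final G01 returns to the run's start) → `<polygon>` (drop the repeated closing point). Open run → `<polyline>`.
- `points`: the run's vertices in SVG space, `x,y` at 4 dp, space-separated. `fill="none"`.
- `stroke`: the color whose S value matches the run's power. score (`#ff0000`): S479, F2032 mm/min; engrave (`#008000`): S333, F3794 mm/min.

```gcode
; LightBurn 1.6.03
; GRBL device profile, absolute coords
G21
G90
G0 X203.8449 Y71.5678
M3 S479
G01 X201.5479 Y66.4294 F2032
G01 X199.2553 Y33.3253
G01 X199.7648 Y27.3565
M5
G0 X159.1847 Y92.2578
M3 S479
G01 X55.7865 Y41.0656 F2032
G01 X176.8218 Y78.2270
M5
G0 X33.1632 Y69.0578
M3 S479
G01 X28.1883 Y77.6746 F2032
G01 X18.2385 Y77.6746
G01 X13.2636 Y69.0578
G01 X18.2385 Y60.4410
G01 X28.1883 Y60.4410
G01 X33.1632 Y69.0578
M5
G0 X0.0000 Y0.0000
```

y_svg = 101.7066 − y_m. Every run uses S479, so all elements get stroke `#ff0000` (score).

[1] open run; points: 203.8449,30.1388 201.5479,35.2772 199.2553,68.3813 199.7648,74.3501

[2] open run; points: 159.1847,9.4488 55.7865,60.6410 176.8218,23.4796

[3] closed run; points: 33.1632,32.6488 28.1883,24.0320 18.2385,24.0320 13.2636,32.6488 18.2385,41.2656 28.1883,41.2656

<svg xmlns="http://www.w3.org/2000/svg" width="228.9709mm" height="101.7066mm" viewBox="0 0 228.9709 101.7066">
  <polyline points="203.8449,30.1388 201.5479,35.2772 199.2553,68.3813 199.7648,74.3501" fill="none" stroke="#ff0000"/>
  <polyline points="159.1847,9.4488 55.7865,60.6410 176.8218,23.4796" fill="none" stroke="#ff0000"/>
  <polygon points="33.1632,32.6488 28.1883,24.0320 18.2385,24.0320 13.2636,32.6488 18.2385,41.2656 28.1883,41.2656" fill="none" stroke="#ff0000"/>
</svg>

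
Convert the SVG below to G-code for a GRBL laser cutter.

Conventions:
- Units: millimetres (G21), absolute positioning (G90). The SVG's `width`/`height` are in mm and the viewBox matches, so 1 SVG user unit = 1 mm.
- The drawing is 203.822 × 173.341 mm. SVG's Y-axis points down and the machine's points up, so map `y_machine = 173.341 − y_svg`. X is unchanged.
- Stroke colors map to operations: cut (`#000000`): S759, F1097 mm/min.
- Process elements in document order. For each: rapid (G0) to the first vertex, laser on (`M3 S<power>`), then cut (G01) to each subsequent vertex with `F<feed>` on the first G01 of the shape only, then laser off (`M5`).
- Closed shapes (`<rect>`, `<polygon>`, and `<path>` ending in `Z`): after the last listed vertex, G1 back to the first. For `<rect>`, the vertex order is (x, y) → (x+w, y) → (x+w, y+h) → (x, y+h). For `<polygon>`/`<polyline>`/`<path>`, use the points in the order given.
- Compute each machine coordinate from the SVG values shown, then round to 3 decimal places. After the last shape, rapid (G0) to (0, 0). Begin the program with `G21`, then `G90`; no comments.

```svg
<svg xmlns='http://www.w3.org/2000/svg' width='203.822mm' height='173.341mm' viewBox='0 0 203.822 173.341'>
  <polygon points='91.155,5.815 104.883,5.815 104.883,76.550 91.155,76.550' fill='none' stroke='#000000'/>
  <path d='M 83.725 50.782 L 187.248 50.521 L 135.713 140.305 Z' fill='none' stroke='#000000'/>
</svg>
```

G21
G90
G0 X91.155 Y167.526
M3 S759
G01 X104.883 Y167.526 F1097
G01 X104.883 Y96.791
G01 X91.155 Y96.791
G01 X91.155 Y167.526
M5
G0 X83.725 Y122.559
M3 S759
G01 X187.248 Y122.820 F1097
G01 X135.713 Y33.036
G01 X83.725 Y122.559
M5
G0 X0.000 Y0.000

viewBox `0 0 203.822 173.341` with mm width/height → 1 unit = 1 mm. Flip: y_m = 173.341 − y_svg.

**Shape 1** — `<polygon>` rectangle, stroke `#000000` → cut (S759, F1097). Machine vertices: (91.155,167.526) → (104.883,167.526) → (104.883,96.791) → (91.155,96.791) → (91.155,167.526). Closed: final G1 returns to the first vertex.

**Shape 2** — `<path>` regular polygon, stroke `#000000` → cut (S759, F1097). Machine vertices: (83.725,122.559) → (187.248,122.820) → (135.713,33.036) → (83.725,122.559). Closed: final G1 returns to the first vertex.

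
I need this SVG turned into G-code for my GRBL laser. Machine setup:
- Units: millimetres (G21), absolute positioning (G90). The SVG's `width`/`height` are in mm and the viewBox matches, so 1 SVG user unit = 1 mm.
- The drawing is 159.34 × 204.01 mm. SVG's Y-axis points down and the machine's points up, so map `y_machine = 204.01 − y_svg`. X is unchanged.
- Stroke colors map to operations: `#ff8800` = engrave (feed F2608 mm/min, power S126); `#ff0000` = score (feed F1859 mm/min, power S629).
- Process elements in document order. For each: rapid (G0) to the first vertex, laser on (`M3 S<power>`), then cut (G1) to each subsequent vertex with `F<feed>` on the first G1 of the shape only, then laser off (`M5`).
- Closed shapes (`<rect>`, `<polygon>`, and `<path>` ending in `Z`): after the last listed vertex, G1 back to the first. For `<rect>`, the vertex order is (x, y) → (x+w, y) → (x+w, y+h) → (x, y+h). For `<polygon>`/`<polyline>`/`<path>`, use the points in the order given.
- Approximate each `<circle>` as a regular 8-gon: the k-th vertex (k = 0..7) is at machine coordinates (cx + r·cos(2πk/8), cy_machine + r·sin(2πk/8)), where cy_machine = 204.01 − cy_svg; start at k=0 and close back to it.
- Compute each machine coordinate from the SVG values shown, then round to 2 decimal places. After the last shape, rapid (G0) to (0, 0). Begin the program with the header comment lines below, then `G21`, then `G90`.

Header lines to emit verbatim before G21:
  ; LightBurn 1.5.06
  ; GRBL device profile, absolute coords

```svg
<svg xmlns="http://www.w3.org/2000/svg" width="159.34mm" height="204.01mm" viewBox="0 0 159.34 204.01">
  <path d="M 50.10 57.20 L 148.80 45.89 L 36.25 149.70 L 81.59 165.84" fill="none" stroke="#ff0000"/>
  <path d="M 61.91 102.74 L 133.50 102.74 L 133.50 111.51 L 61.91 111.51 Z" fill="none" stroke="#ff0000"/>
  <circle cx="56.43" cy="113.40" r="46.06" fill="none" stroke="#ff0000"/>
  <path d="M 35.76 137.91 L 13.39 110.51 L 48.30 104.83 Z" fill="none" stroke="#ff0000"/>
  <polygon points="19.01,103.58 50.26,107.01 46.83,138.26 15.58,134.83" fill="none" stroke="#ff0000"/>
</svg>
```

; LightBurn 1.5.06
; GRBL device profile, absolute coords
G21
G90
G0 X50.10 Y146.81
M3 S629
G1 X148.80 Y158.12 F1859
G1 X36.25 Y54.31
G1 X81.59 Y38.17
M5
G0 X61.91 Y101.27
M3 S629
G1 X133.50 Y101.27 F1859
G1 X133.50 Y92.50
G1 X61.91 Y92.50
G1 X61.91 Y101.27
M5
G0 X102.49 Y90.61
M3 S629
G1 X89.00 Y123.18 F1859
G1 X56.43 Y136.67
G1 X23.86 Y123.18
G1 X10.37 Y90.61
G1 X23.86 Y58.04
G1 X56.43 Y44.55
G1 X89.00 Y58.04
G1 X102.49 Y90.61
M5
G0 X35.76 Y66.10
M3 S629
G1 X13.39 Y93.50 F1859
G1 X48.30 Y99.18
G1 X35.76 Y66.10
M5
G0 X19.01 Y100.43
M3 S629
G1 X50.26 Y97.00 F1859
G1 X46.83 Y65.75
G1 X15.58 Y69.18
G1 X19.01 Y100.43
M5
G0 X0.00 Y0.00

Since the viewBox matches the mm dimensions, user units are millimetres directly. The only transform is the Y-flip y_m = 204.01 − y_svg.

Shape 1 is a open polyline drawn with `<path>`. Its stroke #ff0000 means score at S629, F1859. After flipping Y the toolpath is (50.10,146.81) → (148.80,158.12) → (36.25,54.31) → (81.59,38.17).

Shape 2 is a rectangle drawn with `<path>`. Its stroke #ff0000 means score at S629, F1859. After flipping Y the toolpath is (61.91,101.27) → (133.50,101.27) → (133.50,92.50) → (61.91,92.50) → (61.91,101.27), returning to the start.

Shape 3 is a circle drawn with `<circle>`. Its stroke #ff0000 means score at S629, F1859. After flipping Y the toolpath is (102.49,90.61) → (89.00,123.18) → (56.43,136.67) → (23.86,123.18) → (10.37,90.61) → (23.86,58.04) → (56.43,44.55) → (89.00,58.04) → (102.49,90.61), returning to the start.

Shape 4 is a regular polygon drawn with `<path>`. Its stroke #ff0000 means score at S629, F1859. After flipping Y the toolpath is (35.76,66.10) → (13.39,93.50) → (48.30,99.18) → (35.76,66.10), returning to the start.

Shape 5 is a regular polygon drawn with `<polygon>`. Its stroke #ff0000 means score at S629, F1859. After flipping Y the toolpath is (19.01,100.43) → (50.26,97.00) → (46.83,65.75) → (15.58,69.18) → (19.01,100.43), returning to the start.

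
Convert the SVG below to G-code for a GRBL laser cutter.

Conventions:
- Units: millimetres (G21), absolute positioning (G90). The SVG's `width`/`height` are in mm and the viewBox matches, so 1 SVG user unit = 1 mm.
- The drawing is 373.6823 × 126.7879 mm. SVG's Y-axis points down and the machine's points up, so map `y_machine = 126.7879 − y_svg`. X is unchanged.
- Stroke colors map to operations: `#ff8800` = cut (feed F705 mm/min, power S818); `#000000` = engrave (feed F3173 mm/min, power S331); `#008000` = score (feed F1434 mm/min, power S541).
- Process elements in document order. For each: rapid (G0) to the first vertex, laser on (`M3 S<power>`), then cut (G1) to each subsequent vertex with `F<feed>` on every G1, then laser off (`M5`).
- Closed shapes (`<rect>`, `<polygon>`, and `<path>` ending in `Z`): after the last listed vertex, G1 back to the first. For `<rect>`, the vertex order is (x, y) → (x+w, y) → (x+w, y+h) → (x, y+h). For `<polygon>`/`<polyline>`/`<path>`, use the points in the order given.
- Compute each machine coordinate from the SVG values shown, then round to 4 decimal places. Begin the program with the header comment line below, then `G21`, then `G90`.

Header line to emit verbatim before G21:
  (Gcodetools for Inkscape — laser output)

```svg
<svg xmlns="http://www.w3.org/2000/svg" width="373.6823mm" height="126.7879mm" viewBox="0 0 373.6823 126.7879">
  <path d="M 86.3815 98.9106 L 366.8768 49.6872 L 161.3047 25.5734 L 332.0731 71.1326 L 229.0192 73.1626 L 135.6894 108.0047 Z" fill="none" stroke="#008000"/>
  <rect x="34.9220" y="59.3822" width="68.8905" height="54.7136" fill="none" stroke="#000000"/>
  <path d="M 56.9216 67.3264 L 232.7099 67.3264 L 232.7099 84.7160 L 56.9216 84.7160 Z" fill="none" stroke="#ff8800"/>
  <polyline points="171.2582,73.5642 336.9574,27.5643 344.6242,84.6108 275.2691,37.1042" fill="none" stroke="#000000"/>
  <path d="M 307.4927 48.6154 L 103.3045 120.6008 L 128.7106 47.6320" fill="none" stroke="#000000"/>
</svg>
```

(Gcodetools for Inkscape — laser output)
G21
G90
G0 X86.3815 Y27.8773
M3 S541
G1 X366.8768 Y77.1007 F1434
G1 X161.3047 Y101.2145 F1434
G1 X332.0731 Y55.6553 F1434
G1 X229.0192 Y53.6253 F1434
G1 X135.6894 Y18.7832 F1434
G1 X86.3815 Y27.8773 F1434
M5
G0 X34.9220 Y67.4057
M3 S331
G1 X103.8125 Y67.4057 F3173
G1 X103.8125 Y12.6921 F3173
G1 X34.9220 Y12.6921 F3173
G1 X34.9220 Y67.4057 F3173
M5
G0 X56.9216 Y59.4615
M3 S818
G1 X232.7099 Y59.4615 F705
G1 X232.7099 Y42.0719 F705
G1 X56.9216 Y42.0719 F705
G1 X56.9216 Y59.4615 F705
M5
G0 X171.2582 Y53.2237
M3 S331
G1 X336.9574 Y99.2236 F3173
G1 X344.6242 Y42.1771 F3173
G1 X275.2691 Y89.6837 F3173
M5
G0 X307.4927 Y78.1725
M3 S331
G1 X103.3045 Y6.1871 F3173
G1 X128.7106 Y79.1559 F3173
M5

Since the viewBox matches the mm dimensions, user units are millimetres directly. The only transform is the Y-flip y_m = 126.7879 − y_svg.

Shape 1 is a closed polygon drawn with `<path>`. Its stroke #008000 means score at S541, F1434. After flipping Y the toolpath is (86.3815,27.8773) → (366.8768,77.1007) → (161.3047,101.2145) → (332.0731,55.6553) → (229.0192,53.6253) → (135.6894,18.7832) → (86.3815,27.8773), returning to the start.

Shape 2 is a rectangle drawn with `<rect>`. Its stroke #000000 means engrave at S331, F3173. After flipping Y the toolpath is (34.9220,67.4057) → (103.8125,67.4057) → (103.8125,12.6921) → (34.9220,12.6921) → (34.9220,67.4057), returning to the start.

Shape 3 is a rectangle drawn with `<path>`. Its stroke #ff8800 means cut at S818, F705. After flipping Y the toolpath is (56.9216,59.4615) → (232.7099,59.4615) → (232.7099,42.0719) → (56.9216,42.0719) → (56.9216,59.4615), returning to the start.

Shape 4 is a open polyline drawn with `<polyline>`. Its stroke #000000 means engrave at S331, F3173. After flipping Y the toolpath is (171.2582,53.2237) → (336.9574,99.2236) → (344.6242,42.1771) → (275.2691,89.6837).

Shape 5 is a open polyline drawn with `<path>`. Its stroke #000000 means engrave at S331, F3173. After flipping Y the toolpath is (307.4927,78.1725) → (103.3045,6.1871) → (128.7106,79.1559).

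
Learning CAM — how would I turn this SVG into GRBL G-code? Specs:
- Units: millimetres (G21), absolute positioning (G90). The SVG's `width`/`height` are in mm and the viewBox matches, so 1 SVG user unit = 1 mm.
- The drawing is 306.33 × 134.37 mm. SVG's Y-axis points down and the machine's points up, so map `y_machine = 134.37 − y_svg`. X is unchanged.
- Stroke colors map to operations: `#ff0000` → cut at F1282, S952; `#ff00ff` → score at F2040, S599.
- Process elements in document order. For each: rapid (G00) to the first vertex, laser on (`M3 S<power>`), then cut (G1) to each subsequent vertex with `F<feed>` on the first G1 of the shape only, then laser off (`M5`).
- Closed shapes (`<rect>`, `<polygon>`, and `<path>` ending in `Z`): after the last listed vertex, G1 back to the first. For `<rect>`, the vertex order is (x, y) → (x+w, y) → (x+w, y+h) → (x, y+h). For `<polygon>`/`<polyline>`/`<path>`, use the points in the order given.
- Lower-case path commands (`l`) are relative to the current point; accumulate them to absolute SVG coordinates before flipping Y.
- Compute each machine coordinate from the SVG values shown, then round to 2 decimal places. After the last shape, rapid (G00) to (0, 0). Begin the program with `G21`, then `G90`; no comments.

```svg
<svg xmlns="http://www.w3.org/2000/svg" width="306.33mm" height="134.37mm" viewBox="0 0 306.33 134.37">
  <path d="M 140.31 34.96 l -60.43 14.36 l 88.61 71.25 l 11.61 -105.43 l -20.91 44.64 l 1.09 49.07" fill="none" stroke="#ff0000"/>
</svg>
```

viewBox `0 0 306.33 134.37` with mm width/height → 1 unit = 1 mm. Flip: y_m = 134.37 − y_svg.

**Shape 1** — `<path>` open polyline, stroke `#ff0000` → cut (S952, F1282). Machine vertices: (140.31,99.41) → (79.88,85.05) → (168.49,13.80) → (180.10,119.23) → (159.19,74.59) → (160.28,25.52). Open path.

G21
G90
G00 X140.31 Y99.41
M3 S952
G1 X79.88 Y85.05 F1282
G1 X168.49 Y13.80
G1 X180.10 Y119.23
G1 X159.19 Y74.59
G1 X160.28 Y25.52
M5
G00 X0.00 Y0.00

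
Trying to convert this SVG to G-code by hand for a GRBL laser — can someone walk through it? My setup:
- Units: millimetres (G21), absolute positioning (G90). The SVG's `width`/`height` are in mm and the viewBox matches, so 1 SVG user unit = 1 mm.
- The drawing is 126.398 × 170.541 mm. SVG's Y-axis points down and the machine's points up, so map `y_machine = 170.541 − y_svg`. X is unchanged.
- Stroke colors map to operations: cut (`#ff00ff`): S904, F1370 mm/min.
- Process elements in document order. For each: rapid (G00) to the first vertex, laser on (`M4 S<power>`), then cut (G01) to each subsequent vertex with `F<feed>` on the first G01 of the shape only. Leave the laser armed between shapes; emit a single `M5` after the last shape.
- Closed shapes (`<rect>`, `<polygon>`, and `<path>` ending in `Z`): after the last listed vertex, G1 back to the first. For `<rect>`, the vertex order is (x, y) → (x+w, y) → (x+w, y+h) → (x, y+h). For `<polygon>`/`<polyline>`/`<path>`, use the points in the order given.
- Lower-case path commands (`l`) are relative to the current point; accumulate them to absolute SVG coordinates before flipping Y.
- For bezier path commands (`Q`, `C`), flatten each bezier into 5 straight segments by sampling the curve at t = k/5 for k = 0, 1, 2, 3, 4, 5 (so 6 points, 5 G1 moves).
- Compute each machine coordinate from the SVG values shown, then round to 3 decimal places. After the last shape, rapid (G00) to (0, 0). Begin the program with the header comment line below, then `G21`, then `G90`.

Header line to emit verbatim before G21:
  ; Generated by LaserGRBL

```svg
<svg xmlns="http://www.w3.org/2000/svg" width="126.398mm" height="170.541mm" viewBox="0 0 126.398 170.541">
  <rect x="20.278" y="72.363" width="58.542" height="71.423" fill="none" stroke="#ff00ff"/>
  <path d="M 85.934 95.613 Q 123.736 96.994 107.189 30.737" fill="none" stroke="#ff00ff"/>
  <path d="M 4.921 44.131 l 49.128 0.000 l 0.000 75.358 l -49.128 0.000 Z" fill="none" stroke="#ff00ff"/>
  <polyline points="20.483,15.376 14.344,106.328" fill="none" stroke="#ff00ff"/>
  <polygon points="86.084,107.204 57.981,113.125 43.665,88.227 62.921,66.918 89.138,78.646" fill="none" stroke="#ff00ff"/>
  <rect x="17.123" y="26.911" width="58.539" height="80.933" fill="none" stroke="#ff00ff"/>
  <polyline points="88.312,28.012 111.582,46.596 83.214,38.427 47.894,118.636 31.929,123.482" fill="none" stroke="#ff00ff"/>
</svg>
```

Since the viewBox matches the mm dimensions, user units are millimetres directly. The only transform is the Y-flip y_m = 170.541 − y_svg.

Shape 1 is a rectangle drawn with `<rect>`. Its stroke #ff00ff means cut at S904, F1370. After flipping Y the toolpath is (20.278,98.178) → (78.820,98.178) → (78.820,26.755) → (20.278,26.755) → (20.278,98.178), returning to the start.

Shape 2 is a quadratic bezier drawn with `<path>`. Its stroke #ff00ff means cut at S904, F1370. After flipping Y the toolpath is (85.934,74.928) → (98.881,77.081) → (107.480,84.645) → (111.731,97.620) → (111.634,116.007) → (107.189,139.804).

Shape 3 is a rectangle drawn with `<path>`. Its stroke #ff00ff means cut at S904, F1370. After flipping Y the toolpath is (4.921,126.410) → (54.049,126.410) → (54.049,51.052) → (4.921,51.052) → (4.921,126.410), returning to the start.

Shape 4 is a line segment drawn with `<polyline>`. Its stroke #ff00ff means cut at S904, F1370. After flipping Y the toolpath is (20.483,155.165) → (14.344,64.213).

Shape 5 is a regular polygon drawn with `<polygon>`. Its stroke #ff00ff means cut at S904, F1370. After flipping Y the toolpath is (86.084,63.337) → (57.981,57.416) → (43.665,82.314) → (62.921,103.623) → (89.138,91.895) → (86.084,63.337), returning to the start.

Shape 6 is a rectangle drawn with `<rect>`. Its stroke #ff00ff means cut at S904, F1370. After flipping Y the toolpath is (17.123,143.630) → (75.662,143.630) → (75.662,62.697) → (17.123,62.697) → (17.123,143.630), returning to the start.

Shape 7 is a open polyline drawn with `<polyline>`. Its stroke #ff00ff means cut at S904, F1370. After flipping Y the toolpath is (88.312,142.529) → (111.582,123.945) → (83.214,132.114) → (47.894,51.905) → (31.929,47.059).

; Generated by LaserGRBL
G21
G90
G00 X20.278 Y98.178
M4 S904
G01 X78.820 Y98.178 F1370
G01 X78.820 Y26.755
G01 X20.278 Y26.755
G01 X20.278 Y98.178
G00 X85.934 Y74.928
M4 S904
G01 X98.881 Y77.081 F1370
G01 X107.480 Y84.645
G01 X111.731 Y97.620
G01 X111.634 Y116.007
G01 X107.189 Y139.804
G00 X4.921 Y126.410
M4 S904
G01 X54.049 Y126.410 F1370
G01 X54.049 Y51.052
G01 X4.921 Y51.052
G01 X4.921 Y126.410
G00 X20.483 Y155.165
M4 S904
G01 X14.344 Y64.213 F1370
G00 X86.084 Y63.337
M4 S904
G01 X57.981 Y57.416 F1370
G01 X43.665 Y82.314
G01 X62.921 Y103.623
G01 X89.138 Y91.895
G01 X86.084 Y63.337
G00 X17.123 Y143.630
M4 S904
G01 X75.662 Y143.630 F1370
G01 X75.662 Y62.697
G01 X17.123 Y62.697
G01 X17.123 Y143.630
G00 X88.312 Y142.529
M4 S904
G01 X111.582 Y123.945 F1370
G01 X83.214 Y132.114
G01 X47.894 Y51.905
G01 X31.929 Y47.059
M5
G00 X0.000 Y0.000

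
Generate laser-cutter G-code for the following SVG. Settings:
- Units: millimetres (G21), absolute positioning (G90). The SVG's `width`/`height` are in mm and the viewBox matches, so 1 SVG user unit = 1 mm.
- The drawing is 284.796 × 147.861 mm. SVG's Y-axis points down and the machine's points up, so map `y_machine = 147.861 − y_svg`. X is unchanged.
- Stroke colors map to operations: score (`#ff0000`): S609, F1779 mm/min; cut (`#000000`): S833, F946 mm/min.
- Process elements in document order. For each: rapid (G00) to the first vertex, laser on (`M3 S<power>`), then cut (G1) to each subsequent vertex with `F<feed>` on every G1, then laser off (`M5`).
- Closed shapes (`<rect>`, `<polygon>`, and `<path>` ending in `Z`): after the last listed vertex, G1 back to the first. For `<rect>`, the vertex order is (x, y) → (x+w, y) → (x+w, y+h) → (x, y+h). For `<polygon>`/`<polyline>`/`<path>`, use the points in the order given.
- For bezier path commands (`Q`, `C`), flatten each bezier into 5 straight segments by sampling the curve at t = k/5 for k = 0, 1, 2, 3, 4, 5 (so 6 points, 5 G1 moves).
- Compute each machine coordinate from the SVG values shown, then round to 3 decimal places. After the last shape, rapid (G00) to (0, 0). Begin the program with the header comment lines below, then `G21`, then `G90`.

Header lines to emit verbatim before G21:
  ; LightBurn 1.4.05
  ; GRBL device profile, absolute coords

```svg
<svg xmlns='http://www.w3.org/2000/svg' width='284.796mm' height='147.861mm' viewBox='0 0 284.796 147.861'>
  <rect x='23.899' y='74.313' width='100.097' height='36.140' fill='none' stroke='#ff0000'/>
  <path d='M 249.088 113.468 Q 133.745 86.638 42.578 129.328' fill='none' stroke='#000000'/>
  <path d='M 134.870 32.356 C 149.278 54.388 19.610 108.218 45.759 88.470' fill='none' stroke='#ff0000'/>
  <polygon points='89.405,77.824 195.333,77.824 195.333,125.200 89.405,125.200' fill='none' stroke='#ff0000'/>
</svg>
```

1 u = 1 mm; y_m = 147.861 − y.

[1] `<rect>` rectangle, #ff0000→score S609 F1779: (23.899,73.548) → (123.996,73.548) → (123.996,37.408) → (23.899,37.408) → (23.899,73.548) (closed)

[2] `<path>` quadratic bezier, #000000→cut S833 F946: (249.088,34.393) → (203.918,42.344) → (160.682,44.734) → (119.380,41.562) → (80.012,32.828) → (42.578,18.533)

[3] `<path>` cubic bezier, #ff0000→score S609 F1779: (134.870,115.505) → (128.625,99.313) → (102.196,80.548) → (69.979,64.267) → (46.368,55.529) → (45.759,59.391)

[4] `<polygon>` rectangle, #ff0000→score S609 F1779: (89.405,70.037) → (195.333,70.037) → (195.333,22.661) → (89.405,22.661) → (89.405,70.037) (closed)

; LightBurn 1.4.05
; GRBL device profile, absolute coords
G21
G90
G00 X23.899 Y73.548
M3 S609
G1 X123.996 Y73.548 F1779
G1 X123.996 Y37.408 F1779
G1 X23.899 Y37.408 F1779
G1 X23.899 Y73.548 F1779
M5
G00 X249.088 Y34.393
M3 S833
G1 X203.918 Y42.344 F946
G1 X160.682 Y44.734 F946
G1 X119.380 Y41.562 F946
G1 X80.012 Y32.828 F946
G1 X42.578 Y18.533 F946
M5
G00 X134.870 Y115.505
M3 S609
G1 X128.625 Y99.313 F1779
G1 X102.196 Y80.548 F1779
G1 X69.979 Y64.267 F1779
G1 X46.368 Y55.529 F1779
G1 X45.759 Y59.391 F1779
M5
G00 X89.405 Y70.037
M3 S609
G1 X195.333 Y70.037 F1779
G1 X195.333 Y22.661 F1779
G1 X89.405 Y22.661 F1779
G1 X89.405 Y70.037 F1779
M5
G00 X0.000 Y0.000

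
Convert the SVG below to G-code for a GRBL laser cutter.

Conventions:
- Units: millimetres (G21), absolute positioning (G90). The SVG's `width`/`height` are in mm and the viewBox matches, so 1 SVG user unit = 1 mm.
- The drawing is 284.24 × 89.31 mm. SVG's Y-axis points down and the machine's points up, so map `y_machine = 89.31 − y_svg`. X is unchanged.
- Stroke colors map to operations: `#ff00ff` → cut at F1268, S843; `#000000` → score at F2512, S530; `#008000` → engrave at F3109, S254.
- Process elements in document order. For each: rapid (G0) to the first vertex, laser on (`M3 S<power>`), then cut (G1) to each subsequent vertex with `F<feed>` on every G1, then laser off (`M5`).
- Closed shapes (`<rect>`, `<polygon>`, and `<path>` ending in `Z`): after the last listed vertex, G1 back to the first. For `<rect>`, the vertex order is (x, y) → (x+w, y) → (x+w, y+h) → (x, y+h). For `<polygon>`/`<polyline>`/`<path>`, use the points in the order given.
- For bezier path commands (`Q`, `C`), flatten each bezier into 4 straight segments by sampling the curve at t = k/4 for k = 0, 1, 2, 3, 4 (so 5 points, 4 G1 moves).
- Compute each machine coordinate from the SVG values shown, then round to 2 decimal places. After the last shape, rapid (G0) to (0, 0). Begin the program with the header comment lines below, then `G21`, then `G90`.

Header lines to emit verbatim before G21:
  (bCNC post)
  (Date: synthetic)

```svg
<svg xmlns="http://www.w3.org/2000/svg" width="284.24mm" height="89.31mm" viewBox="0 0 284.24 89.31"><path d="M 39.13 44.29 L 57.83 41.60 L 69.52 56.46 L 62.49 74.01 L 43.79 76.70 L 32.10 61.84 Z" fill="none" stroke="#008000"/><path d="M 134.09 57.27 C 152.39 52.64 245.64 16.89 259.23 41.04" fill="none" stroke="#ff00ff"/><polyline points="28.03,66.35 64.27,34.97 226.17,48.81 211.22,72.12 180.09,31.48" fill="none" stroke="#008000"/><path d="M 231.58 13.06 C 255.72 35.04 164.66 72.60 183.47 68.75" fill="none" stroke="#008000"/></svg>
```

(bCNC post)
(Date: synthetic)
G21
G90
G0 X39.13 Y45.02
M3 S254
G1 X57.83 Y47.71 F3109
G1 X69.52 Y32.85 F3109
G1 X62.49 Y15.30 F3109
G1 X43.79 Y12.61 F3109
G1 X32.10 Y27.47 F3109
G1 X39.13 Y45.02 F3109
M5
G0 X134.09 Y32.04
M3 S843
G1 X159.45 Y39.93 F1268
G1 X198.43 Y50.95 F1268
G1 X236.52 Y56.57 F1268
G1 X259.23 Y48.27 F1268
M5
G0 X28.03 Y22.96
M3 S254
G1 X64.27 Y54.34 F3109
G1 X226.17 Y40.50 F3109
G1 X211.22 Y17.19 F3109
G1 X180.09 Y57.83 F3109
M5
G0 X231.58 Y76.25
M3 S254
G1 X231.60 Y57.73 F3109
G1 X209.52 Y38.72 F3109
G1 X186.45 Y24.55 F3109
G1 X183.47 Y20.56 F3109
M5
G0 X0.00 Y0.00

Since the viewBox matches the mm dimensions, user units are millimetres directly. The only transform is the Y-flip y_m = 89.31 − y_svg.

Shape 1 is a regular polygon drawn with `<path>`. Its stroke #008000 means engrave at S254, F3109. After flipping Y the toolpath is (39.13,45.02) → (57.83,47.71) → (69.52,32.85) → (62.49,15.30) → (43.79,12.61) → (32.10,27.47) → (39.13,45.02), returning to the start.

Shape 2 is a cubic bezier drawn with `<path>`. Its stroke #ff00ff means cut at S843, F1268. After flipping Y the toolpath is (134.09,32.04) → (159.45,39.93) → (198.43,50.95) → (236.52,56.57) → (259.23,48.27).

Shape 3 is a open polyline drawn with `<polyline>`. Its stroke #008000 means engrave at S254, F3109. After flipping Y the toolpath is (28.03,22.96) → (64.27,54.34) → (226.17,40.50) → (211.22,17.19) → (180.09,57.83).

Shape 4 is a cubic bezier drawn with `<path>`. Its stroke #008000 means engrave at S254, F3109. After flipping Y the toolpath is (231.58,76.25) → (231.60,57.73) → (209.52,38.72) → (186.45,24.55) → (183.47,20.56).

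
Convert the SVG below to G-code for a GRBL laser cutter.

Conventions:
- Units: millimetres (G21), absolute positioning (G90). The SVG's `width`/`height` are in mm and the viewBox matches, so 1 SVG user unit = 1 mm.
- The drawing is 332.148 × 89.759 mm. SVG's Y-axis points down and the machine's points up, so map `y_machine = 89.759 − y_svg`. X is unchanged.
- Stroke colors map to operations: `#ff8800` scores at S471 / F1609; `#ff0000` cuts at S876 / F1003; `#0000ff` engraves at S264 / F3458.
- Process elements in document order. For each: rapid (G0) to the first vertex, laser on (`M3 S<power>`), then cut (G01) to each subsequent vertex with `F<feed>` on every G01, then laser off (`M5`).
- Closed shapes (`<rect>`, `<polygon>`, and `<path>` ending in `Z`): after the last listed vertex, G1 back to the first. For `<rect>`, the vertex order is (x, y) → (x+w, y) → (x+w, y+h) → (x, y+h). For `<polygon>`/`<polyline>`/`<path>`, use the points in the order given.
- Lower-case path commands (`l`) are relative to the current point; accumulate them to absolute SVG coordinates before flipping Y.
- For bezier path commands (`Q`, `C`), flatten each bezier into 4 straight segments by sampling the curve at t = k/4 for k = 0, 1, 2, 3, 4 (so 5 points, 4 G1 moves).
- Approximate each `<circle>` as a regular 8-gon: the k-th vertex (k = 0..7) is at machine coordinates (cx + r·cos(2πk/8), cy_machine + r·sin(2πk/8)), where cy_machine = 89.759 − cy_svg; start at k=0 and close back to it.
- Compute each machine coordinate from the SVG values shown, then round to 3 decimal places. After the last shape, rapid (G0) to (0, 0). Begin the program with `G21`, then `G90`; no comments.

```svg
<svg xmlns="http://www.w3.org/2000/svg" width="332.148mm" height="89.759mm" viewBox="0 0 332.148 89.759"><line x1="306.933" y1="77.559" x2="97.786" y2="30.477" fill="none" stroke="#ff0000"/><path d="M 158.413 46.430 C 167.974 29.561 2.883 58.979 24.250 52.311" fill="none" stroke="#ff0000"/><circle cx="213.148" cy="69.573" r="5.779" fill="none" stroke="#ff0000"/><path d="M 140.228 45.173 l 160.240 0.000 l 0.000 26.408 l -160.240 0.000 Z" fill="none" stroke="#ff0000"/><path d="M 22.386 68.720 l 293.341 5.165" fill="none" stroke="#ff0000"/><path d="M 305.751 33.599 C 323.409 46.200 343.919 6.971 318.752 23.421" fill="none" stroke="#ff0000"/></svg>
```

Since the viewBox matches the mm dimensions, user units are millimetres directly. The only transform is the Y-flip y_m = 89.759 − y_svg.

Shape 1 is a line segment drawn with `<line>`. Its stroke #ff0000 means cut at S876, F1003. After flipping Y the toolpath is (306.933,12.200) → (97.786,59.282).

Shape 2 is a cubic bezier drawn with `<path>`. Its stroke #ff0000 means cut at S876, F1003. After flipping Y the toolpath is (158.413,43.329) → (138.479,48.589) → (86.904,44.214) → (37.543,37.926) → (24.250,37.448).

Shape 3 is a circle drawn with `<circle>`. Its stroke #ff0000 means cut at S876, F1003. After flipping Y the toolpath is (218.927,20.186) → (217.234,24.272) → (213.148,25.965) → (209.062,24.272) → (207.369,20.186) → (209.062,16.100) → (213.148,14.407) → (217.234,16.100) → (218.927,20.186), returning to the start.

Shape 4 is a rectangle drawn with `<path>`. Its stroke #ff0000 means cut at S876, F1003. After flipping Y the toolpath is (140.228,44.586) → (300.468,44.586) → (300.468,18.178) → (140.228,18.178) → (140.228,44.586), returning to the start.

Shape 5 is a line segment drawn with `<path>`. Its stroke #ff0000 means cut at S876, F1003. After flipping Y the toolpath is (22.386,21.039) → (315.727,15.874).

Shape 6 is a cubic bezier drawn with `<path>`. Its stroke #ff0000 means cut at S876, F1003. After flipping Y the toolpath is (305.751,56.160) → (318.771,54.748) → (328.311,62.692) → (329.821,69.916) → (318.752,66.338).

G21
G90
G0 X306.933 Y12.200
M3 S876
G01 X97.786 Y59.282 F1003
M5
G0 X158.413 Y43.329
M3 S876
G01 X138.479 Y48.589 F1003
G01 X86.904 Y44.214 F1003
G01 X37.543 Y37.926 F1003
G01 X24.250 Y37.448 F1003
M5
G0 X218.927 Y20.186
M3 S876
G01 X217.234 Y24.272 F1003
G01 X213.148 Y25.965 F1003
G01 X209.062 Y24.272 F1003
G01 X207.369 Y20.186 F1003
G01 X209.062 Y16.100 F1003
G01 X213.148 Y14.407 F1003
G01 X217.234 Y16.100 F1003
G01 X218.927 Y20.186 F1003
M5
G0 X140.228 Y44.586
M3 S876
G01 X300.468 Y44.586 F1003
G01 X300.468 Y18.178 F1003
G01 X140.228 Y18.178 F1003
G01 X140.228 Y44.586 F1003
M5
G0 X22.386 Y21.039
M3 S876
G01 X315.727 Y15.874 F1003
M5
G0 X305.751 Y56.160
M3 S876
G01 X318.771 Y54.748 F1003
G01 X328.311 Y62.692 F1003
G01 X329.821 Y69.916 F1003
G01 X318.752 Y66.338 F1003
M5
G0 X0.000 Y0.000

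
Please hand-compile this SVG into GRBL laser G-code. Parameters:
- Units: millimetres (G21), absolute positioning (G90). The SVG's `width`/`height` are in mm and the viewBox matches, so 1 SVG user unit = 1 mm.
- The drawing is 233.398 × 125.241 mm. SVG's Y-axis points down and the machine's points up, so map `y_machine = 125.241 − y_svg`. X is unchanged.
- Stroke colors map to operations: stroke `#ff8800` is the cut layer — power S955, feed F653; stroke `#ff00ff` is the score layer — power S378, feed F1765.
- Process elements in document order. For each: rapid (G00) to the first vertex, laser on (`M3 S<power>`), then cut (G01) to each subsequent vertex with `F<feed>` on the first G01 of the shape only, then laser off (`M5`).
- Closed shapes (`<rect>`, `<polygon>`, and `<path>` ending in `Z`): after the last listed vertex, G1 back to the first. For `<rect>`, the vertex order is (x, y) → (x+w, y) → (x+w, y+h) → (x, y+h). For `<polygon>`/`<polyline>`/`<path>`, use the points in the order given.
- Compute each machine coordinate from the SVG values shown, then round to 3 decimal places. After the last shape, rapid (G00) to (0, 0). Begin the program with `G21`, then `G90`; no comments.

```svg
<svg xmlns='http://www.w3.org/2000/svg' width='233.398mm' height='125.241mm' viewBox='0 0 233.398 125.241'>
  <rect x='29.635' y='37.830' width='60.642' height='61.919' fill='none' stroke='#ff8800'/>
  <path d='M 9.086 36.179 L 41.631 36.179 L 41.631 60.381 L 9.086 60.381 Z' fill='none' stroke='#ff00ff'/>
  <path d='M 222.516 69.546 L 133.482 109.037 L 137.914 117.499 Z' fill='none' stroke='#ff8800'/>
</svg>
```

1 u = 1 mm; y_m = 125.241 − y.

[1] `<rect>` rectangle, #ff8800→cut S955 F653: (29.635,87.411) → (90.277,87.411) → (90.277,25.492) → (29.635,25.492) → (29.635,87.411) (closed)

[2] `<path>` rectangle, #ff00ff→score S378 F1765: (9.086,89.062) → (41.631,89.062) → (41.631,64.860) → (9.086,64.860) → (9.086,89.062) (closed)

[3] `<path>` closed polygon, #ff8800→cut S955 F653: (222.516,55.695) → (133.482,16.204) → (137.914,7.742) → (222.516,55.695) (closed)

G21
G90
G00 X29.635 Y87.411
M3 S955
G01 X90.277 Y87.411 F653
G01 X90.277 Y25.492
G01 X29.635 Y25.492
G01 X29.635 Y87.411
M5
G00 X9.086 Y89.062
M3 S378
G01 X41.631 Y89.062 F1765
G01 X41.631 Y64.860
G01 X9.086 Y64.860
G01 X9.086 Y89.062
M5
G00 X222.516 Y55.695
M3 S955
G01 X133.482 Y16.204 F653
G01 X137.914 Y7.742
G01 X222.516 Y55.695
M5
G00 X0.000 Y0.000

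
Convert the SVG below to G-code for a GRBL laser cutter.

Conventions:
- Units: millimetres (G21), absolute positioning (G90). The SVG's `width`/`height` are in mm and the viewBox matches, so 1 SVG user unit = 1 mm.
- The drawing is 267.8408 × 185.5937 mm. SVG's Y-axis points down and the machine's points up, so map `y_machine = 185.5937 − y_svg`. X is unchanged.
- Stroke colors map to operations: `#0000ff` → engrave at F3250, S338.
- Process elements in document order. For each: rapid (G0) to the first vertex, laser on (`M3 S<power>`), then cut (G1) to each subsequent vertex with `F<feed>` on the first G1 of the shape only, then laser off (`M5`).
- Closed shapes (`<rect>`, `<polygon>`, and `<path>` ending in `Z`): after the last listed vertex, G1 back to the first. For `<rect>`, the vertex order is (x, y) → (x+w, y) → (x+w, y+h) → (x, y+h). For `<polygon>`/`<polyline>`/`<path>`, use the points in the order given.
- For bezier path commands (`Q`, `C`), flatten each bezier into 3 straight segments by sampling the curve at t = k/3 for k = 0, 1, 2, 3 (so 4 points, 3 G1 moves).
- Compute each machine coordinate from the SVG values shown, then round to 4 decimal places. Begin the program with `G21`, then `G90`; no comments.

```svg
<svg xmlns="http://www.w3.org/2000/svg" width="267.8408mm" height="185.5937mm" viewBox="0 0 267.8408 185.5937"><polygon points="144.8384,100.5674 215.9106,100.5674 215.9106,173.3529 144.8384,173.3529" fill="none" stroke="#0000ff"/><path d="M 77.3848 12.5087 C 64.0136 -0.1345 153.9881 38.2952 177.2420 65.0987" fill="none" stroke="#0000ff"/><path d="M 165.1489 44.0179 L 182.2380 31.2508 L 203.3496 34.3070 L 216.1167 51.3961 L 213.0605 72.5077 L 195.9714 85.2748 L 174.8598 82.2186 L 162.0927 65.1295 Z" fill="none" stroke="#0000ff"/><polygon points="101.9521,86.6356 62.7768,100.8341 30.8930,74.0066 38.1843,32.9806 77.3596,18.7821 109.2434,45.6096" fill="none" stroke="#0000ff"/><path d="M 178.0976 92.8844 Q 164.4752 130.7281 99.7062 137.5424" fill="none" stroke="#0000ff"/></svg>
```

G21
G90
G0 X144.8384 Y85.0263
M3 S338
G1 X215.9106 Y85.0263 F3250
G1 X215.9106 Y12.2408
G1 X144.8384 Y12.2408
G1 X144.8384 Y85.0263
M5
G0 X77.3848 Y173.0850
M3 S338
G1 X92.1634 Y171.0261 F3250
G1 X138.0467 Y148.8517
G1 X177.2420 Y120.4950
M5
G0 X165.1489 Y141.5758
M3 S338
G1 X182.2380 Y154.3429 F3250
G1 X203.3496 Y151.2867
G1 X216.1167 Y134.1976
G1 X213.0605 Y113.0860
G1 X195.9714 Y100.3189
G1 X174.8598 Y103.3751
G1 X162.0927 Y120.4642
G1 X165.1489 Y141.5758
M5
G0 X101.9521 Y98.9581
M3 S338
G1 X62.7768 Y84.7596 F3250
G1 X30.8930 Y111.5871
G1 X38.1843 Y152.6131
G1 X77.3596 Y166.8116
G1 X109.2434 Y139.9841
G1 X101.9521 Y98.9581
M5
G0 X178.0976 Y92.7093
M3 S338
G1 X163.3330 Y70.9279 F3250
G1 X137.2026 Y56.0419
G1 X99.7062 Y48.0513
M5

Since the viewBox matches the mm dimensions, user units are millimetres directly. The only transform is the Y-flip y_m = 185.5937 − y_svg.

Shape 1 is a rectangle drawn with `<polygon>`. Its stroke #0000ff means engrave at S338, F3250. After flipping Y the toolpath is (144.8384,85.0263) → (215.9106,85.0263) → (215.9106,12.2408) → (144.8384,12.2408) → (144.8384,85.0263), returning to the start.

Shape 2 is a cubic bezier drawn with `<path>`. Its stroke #0000ff means engrave at S338, F3250. After flipping Y the toolpath is (77.3848,173.0850) → (92.1634,171.0261) → (138.0467,148.8517) → (177.2420,120.4950).

Shape 3 is a regular polygon drawn with `<path>`. Its stroke #0000ff means engrave at S338, F3250. After flipping Y the toolpath is (165.1489,141.5758) → (182.2380,154.3429) → (203.3496,151.2867) → (216.1167,134.1976) → (213.0605,113.0860) → (195.9714,100.3189) → (174.8598,103.3751) → (162.0927,120.4642) → (165.1489,141.5758), returning to the start.

Shape 4 is a regular polygon drawn with `<polygon>`. Its stroke #0000ff means engrave at S338, F3250. After flipping Y the toolpath is (101.9521,98.9581) → (62.7768,84.7596) → (30.8930,111.5871) → (38.1843,152.6131) → (77.3596,166.8116) → (109.2434,139.9841) → (101.9521,98.9581), returning to the start.

Shape 5 is a quadratic bezier drawn with `<path>`. Its stroke #0000ff means engrave at S338, F3250. After flipping Y the toolpath is (178.0976,92.7093) → (163.3330,70.9279) → (137.2026,56.0419) → (99.7062,48.0513).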